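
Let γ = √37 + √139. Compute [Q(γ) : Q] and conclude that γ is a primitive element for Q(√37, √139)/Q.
[Q(γ) : Q] = 4 (equivalently, Q(γ) = Q(√37, √139))

Obviously Q(γ) ⊆ Q(√37, √139), and [Q(√37, √139):Q] = 4 (since 37, 139 are distinct squarefree integers > 1 with 5143 not a perfect square). To show equality we compute the minimal polynomial of γ. From γ = √37 + √139: γ^2 = 37 + 2√(5143) + 139 = 176 + 2√(5143), so γ^2 - 176 = 2√(5143); squaring, (γ^2 - 176)^2 = 4·5143, i.e. γ^4 - 352γ^2 + 30976 - 20572 = 0, i.e. γ^4 - 352γ^2 + 10404 = 0. So γ is a root of x^4 - 352x^2 + 10404. This polynomial is irreducible over Q: it has no rational root (each ±√37 ± √139 is irrational), and any factorization into two quadratics over Q would force √(5143) ∈ Q (pairing opposite roots) or √37, √139 ∈ Q (other pairings), all impossible. Hence [Q(γ):Q] = 4 = [Q(√37, √139):Q], so Q(γ) = Q(√37, √139).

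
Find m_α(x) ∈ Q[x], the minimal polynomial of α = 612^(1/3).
m_α(x) = x^3 - 612

α satisfies α^3 = 612, so x^3 - 612 annihilates α. By the rational root test, a rational root p/q (in lowest terms) of x^3 - 612 would satisfy p^3 = 612 q^3, forcing q = 1 and p^3 = 612; but 612 is not a perfect cube, contradiction. A monic cubic over Q with no rational root is irreducible (any nontrivial factorization would include a linear factor). Hence x^3 - 612 is the minimal polynomial of α, and in particular [Q(α):Q] = 3.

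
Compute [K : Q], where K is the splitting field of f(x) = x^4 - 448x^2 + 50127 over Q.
[K : Q] = 4

Solving the quadratic in x^2: x^2 = (448 ± √(448^2 - 4·50127))/2 = (448 ± √196)/2 = (448 ± 14)/2, giving x^2 = 217 or x^2 = 231. So f(x) = (x^2 - 217)(x^2 - 231) and the roots of f are ±√217, ±√231. Hence the splitting field is K = Q(√217, √231). Since 217 and 231 are distinct squarefree integers > 1, their product 50127 is not a perfect square, so √231 ∉ Q(√217). By the tower law [K:Q] = [Q(√217,√231):Q(√217)] · [Q(√217):Q] = 2 · 2 = 4.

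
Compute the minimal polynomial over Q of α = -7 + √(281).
m_α(x) = x^2 + 14x - 232

From α + 7 = √(281), squaring gives (α + 7)^2 = 281, i.e. α^2 + 14α + 49 = 281, so α^2 + 14α - 232 = 0. The discriminant of x^2 + 14x - 232 is (14)^2 - 4·(-232) = 196 + 928 = 1124, and 4·(281) is not a perfect square in Q since 281 is squarefree and ≠ 1. Hence x^2 + 14x - 232 is irreducible over Q and is the minimal polynomial of α.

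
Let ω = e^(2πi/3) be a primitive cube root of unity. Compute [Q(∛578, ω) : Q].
[Q(∛578, ω) : Q] = 6

[Q(∛578):Q] = 3 (min poly x^3 - 578, irreducible since 578 is not a perfect cube). [Q(ω):Q] = 2 (min poly x^2 + x + 1). Since Q(∛578) ⊂ R and ω ∉ R, we have ω ∉ Q(∛578), so x^2 + x + 1 remains irreducible over Q(∛578) and [Q(∛578, ω) : Q(∛578)] = 2. By the tower law, [Q(∛578, ω) : Q] = 3 · 2 = 6. (In fact Q(∛578, ω) is the splitting field of x^3 - 578 over Q.)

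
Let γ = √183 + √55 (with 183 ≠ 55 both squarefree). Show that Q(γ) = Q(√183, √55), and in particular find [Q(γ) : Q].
[Q(γ) : Q] = 4 (equivalently, Q(γ) = Q(√183, √55))

Obviously Q(γ) ⊆ Q(√183, √55), and [Q(√183, √55):Q] = 4 (since 183, 55 are distinct squarefree integers > 1 with 10065 not a perfect square). To show equality we compute the minimal polynomial of γ. From γ = √183 + √55: γ^2 = 183 + 2√(10065) + 55 = 238 + 2√(10065), so γ^2 - 238 = 2√(10065); squaring, (γ^2 - 238)^2 = 4·10065, i.e. γ^4 - 476γ^2 + 56644 - 40260 = 0, i.e. γ^4 - 476γ^2 + 16384 = 0. So γ is a root of x^4 - 476x^2 + 16384. This polynomial is irreducible over Q: it has no rational root (each ±√183 ± √55 is irrational), and any factorization into two quadratics over Q would force √(10065) ∈ Q (pairing opposite roots) or √183, √55 ∈ Q (other pairings), all impossible. Hence [Q(γ):Q] = 4 = [Q(√183, √55):Q], so Q(γ) = Q(√183, √55).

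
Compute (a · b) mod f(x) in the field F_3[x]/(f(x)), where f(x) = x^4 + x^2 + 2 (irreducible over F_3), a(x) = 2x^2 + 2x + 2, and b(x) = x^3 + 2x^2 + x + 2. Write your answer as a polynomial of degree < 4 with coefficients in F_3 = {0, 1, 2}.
a · b ≡ x^2 + 2x + 1 (mod f(x))

Multiply in F_3[x]: a(x)·b(x) = (2x^2 + 2x + 2)·(x^3 + 2x^2 + x + 2) = 2x^5 + 2x^3 + x^2 + 1. This has degree ≥ 4, so divide by f(x) over F_3: 2x^5 + 2x^3 + x^2 + 1 = (2x)·(x^4 + x^2 + 2) + (x^2 + 2x + 1). Hence a·b ≡ x^2 + 2x + 1 (mod f). (F_3[x]/(f) is a field with 3^4 = 81 elements since f is irreducible of degree 4.)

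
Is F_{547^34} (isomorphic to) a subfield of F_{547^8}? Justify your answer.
No: F_{547^34} is not a subfield of F_{547^8}

F_{p^m} embeds in F_{p^n} iff m | n. Here 34 ∤ 8 (since 8 = 0·34 + 8 with remainder 8 ≠ 0), so F_{547^34} is not a subfield of F_{547^8}. Equivalently: if it were, the tower law would give 34 = [F_{547^34}:F_547] dividing [F_{547^8}:F_547] = 8, contradiction.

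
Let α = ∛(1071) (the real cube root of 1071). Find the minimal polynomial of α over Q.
m_α(x) = x^3 - 1071

α satisfies α^3 = 1071, so x^3 - 1071 annihilates α. By the rational root test, a rational root p/q (in lowest terms) of x^3 - 1071 would satisfy p^3 = 1071 q^3, forcing q = 1 and p^3 = 1071; but 1071 is not a perfect cube, contradiction. A monic cubic over Q with no rational root is irreducible (any nontrivial factorization would include a linear factor). Hence x^3 - 1071 is the minimal polynomial of α, and in particular [Q(α):Q] = 3.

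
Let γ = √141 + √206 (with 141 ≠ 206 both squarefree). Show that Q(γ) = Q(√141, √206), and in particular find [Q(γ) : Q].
[Q(γ) : Q] = 4 (equivalently, Q(γ) = Q(√141, √206))

Obviously Q(γ) ⊆ Q(√141, √206), and [Q(√141, √206):Q] = 4 (since 141, 206 are distinct squarefree integers > 1 with 29046 not a perfect square). To show equality we compute the minimal polynomial of γ. From γ = √141 + √206: γ^2 = 141 + 2√(29046) + 206 = 347 + 2√(29046), so γ^2 - 347 = 2√(29046); squaring, (γ^2 - 347)^2 = 4·29046, i.e. γ^4 - 694γ^2 + 120409 - 116184 = 0, i.e. γ^4 - 694γ^2 + 4225 = 0. So γ is a root of x^4 - 694x^2 + 4225. This polynomial is irreducible over Q: it has no rational root (each ±√141 ± √206 is irrational), and any factorization into two quadratics over Q would force √(29046) ∈ Q (pairing opposite roots) or √141, √206 ∈ Q (other pairings), all impossible. Hence [Q(γ):Q] = 4 = [Q(√141, √206):Q], so Q(γ) = Q(√141, √206).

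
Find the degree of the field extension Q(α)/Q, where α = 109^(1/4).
[Q(α):Q] = 4

α is a root of x^4 - 109. By Eisenstein's criterion at the prime p = 109 (which divides the constant term 109 but p^2 = 11881 does not, since 109 is squarefree), x^4 - 109 is irreducible over Q. Hence [Q(α):Q] = 4.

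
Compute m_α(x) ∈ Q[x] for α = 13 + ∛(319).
m_α(x) = x^3 - 39x^2 + 507x - 2516

Set β = α - 13 = ∛(319), so β^3 = 319. Then (α - 13)^3 - 319 = 0, i.e. α is a root of g(x) = (x - 13)^3 - 319 = x^3 - 39x^2 + 507x - 2516. Since g(x) = h(x - 13) where h(x) = x^3 - 319, and h is irreducible over Q (because 319 is not a perfect cube, so h has no rational root, and a monic cubic with no rational root is irreducible), g is also irreducible (irreducibility is preserved under the substitution x → x - 13). Hence m_α(x) = x^3 - 39x^2 + 507x - 2516.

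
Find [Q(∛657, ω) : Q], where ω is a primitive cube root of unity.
[Q(∛657, ω) : Q] = 6

[Q(∛657):Q] = 3 (min poly x^3 - 657, irreducible since 657 is not a perfect cube). [Q(ω):Q] = 2 (min poly x^2 + x + 1). Since Q(∛657) ⊂ R and ω ∉ R, we have ω ∉ Q(∛657), so x^2 + x + 1 remains irreducible over Q(∛657) and [Q(∛657, ω) : Q(∛657)] = 2. By the tower law, [Q(∛657, ω) : Q] = 3 · 2 = 6. (In fact Q(∛657, ω) is the splitting field of x^3 - 657 over Q.)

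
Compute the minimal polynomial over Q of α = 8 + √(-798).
m_α(x) = x^2 - 16x + 862

From α - 8 = √(-798), squaring gives (α - 8)^2 = -798, i.e. α^2 - 16α + 64 = -798, so α^2 - 16α + 862 = 0. The discriminant of x^2 - 16x + 862 is (-16)^2 - 4·(862) = 256 - 3448 = -3192, and 4·(-798) is not a perfect square in Q since -798 is squarefree and ≠ 1. Hence x^2 - 16x + 862 is irreducible over Q and is the minimal polynomial of α.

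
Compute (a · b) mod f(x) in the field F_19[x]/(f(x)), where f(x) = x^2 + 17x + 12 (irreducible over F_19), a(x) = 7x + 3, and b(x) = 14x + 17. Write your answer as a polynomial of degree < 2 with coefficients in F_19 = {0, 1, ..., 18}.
a · b ≡ 15x + 15 (mod f(x))

Multiply in F_19[x]: a(x)·b(x) = (7x + 3)·(14x + 17) = 3x^2 + 9x + 13. This has degree ≥ 2, so divide by f(x) over F_19: 3x^2 + 9x + 13 = (3)·(x^2 + 17x + 12) + (15x + 15). Hence a·b ≡ 15x + 15 (mod f). (F_19[x]/(f) is a field with 19^2 = 361 elements since f is irreducible of degree 2.)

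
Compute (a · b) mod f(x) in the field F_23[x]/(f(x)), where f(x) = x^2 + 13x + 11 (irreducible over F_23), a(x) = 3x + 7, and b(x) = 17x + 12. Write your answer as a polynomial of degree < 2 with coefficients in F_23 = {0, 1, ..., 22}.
a · b ≡ 21x + 6 (mod f(x))

Multiply in F_23[x]: a(x)·b(x) = (3x + 7)·(17x + 12) = 5x^2 + 17x + 15. This has degree ≥ 2, so divide by f(x) over F_23: 5x^2 + 17x + 15 = (5)·(x^2 + 13x + 11) + (21x + 6). Hence a·b ≡ 21x + 6 (mod f). (F_23[x]/(f) is a field with 23^2 = 529 elements since f is irreducible of degree 2.)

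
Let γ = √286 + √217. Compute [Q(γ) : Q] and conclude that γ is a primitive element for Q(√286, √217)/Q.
[Q(γ) : Q] = 4 (equivalently, Q(γ) = Q(√286, √217))

Obviously Q(γ) ⊆ Q(√286, √217), and [Q(√286, √217):Q] = 4 (since 286, 217 are distinct squarefree integers > 1 with 62062 not a perfect square). To show equality we compute the minimal polynomial of γ. From γ = √286 + √217: γ^2 = 286 + 2√(62062) + 217 = 503 + 2√(62062), so γ^2 - 503 = 2√(62062); squaring, (γ^2 - 503)^2 = 4·62062, i.e. γ^4 - 1006γ^2 + 253009 - 248248 = 0, i.e. γ^4 - 1006γ^2 + 4761 = 0. So γ is a root of x^4 - 1006x^2 + 4761. This polynomial is irreducible over Q: it has no rational root (each ±√286 ± √217 is irrational), and any factorization into two quadratics over Q would force √(62062) ∈ Q (pairing opposite roots) or √286, √217 ∈ Q (other pairings), all impossible. Hence [Q(γ):Q] = 4 = [Q(√286, √217):Q], so Q(γ) = Q(√286, √217).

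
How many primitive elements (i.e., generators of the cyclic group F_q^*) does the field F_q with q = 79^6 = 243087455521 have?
There are φ(243087455520) = 50087890944 primitive elements

F_q^* is cyclic of order q - 1 = 243087455520. A cyclic group of order m has exactly φ(m) generators. Here m = 243087455520 = 2^5 · 3^2 · 5 · 7^2 · 13 · 43 · 6163, so the number of primitive elements is φ(243087455520) = 50087890944.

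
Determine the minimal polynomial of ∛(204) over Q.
m_α(x) = x^3 - 204

α satisfies α^3 = 204, so x^3 - 204 annihilates α. By the rational root test, a rational root p/q (in lowest terms) of x^3 - 204 would satisfy p^3 = 204 q^3, forcing q = 1 and p^3 = 204; but 204 is not a perfect cube, contradiction. A monic cubic over Q with no rational root is irreducible (any nontrivial factorization would include a linear factor). Hence x^3 - 204 is the minimal polynomial of α, and in particular [Q(α):Q] = 3.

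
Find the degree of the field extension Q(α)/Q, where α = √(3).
[Q(α):Q] = 2

[Q(α):Q] equals the degree of the minimal polynomial of α. Here α^2 = 3 and x^2 - 3 is irreducible (d = 3 is squarefree, ≠ 1, hence not a square), so deg(m_α) = 2. Thus [Q(α):Q] = 2.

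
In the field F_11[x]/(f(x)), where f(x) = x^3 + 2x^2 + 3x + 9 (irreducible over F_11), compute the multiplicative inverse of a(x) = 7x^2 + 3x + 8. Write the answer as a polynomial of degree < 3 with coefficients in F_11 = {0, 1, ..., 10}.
a(x)^(-1) ≡ x^2 + 9x + 5 (mod f(x))

Since f is irreducible over F_11, F_11[x]/(f) is a field and a(x) ≠ 0 has an inverse. Apply the extended Euclidean algorithm to f(x) and a(x) in F_11[x]: f(x) = (8x)·a(x) + (5x + 9);  a(x) = (8x + 6)·(5x + 9) + (9). The last nonzero remainder is the constant 9 = gcd(f, a) in F_11. Back-substituting through the division chain expresses 9 = s(x)·a(x) + t(x)·f(x) with s(x) ≡ 9x^2 + 4x + 1 (mod f), so (9x^2 + 4x + 1)·a(x) ≡ 9 (mod f). Multiplying by 9^(-1) ≡ 5 in F_11 gives a(x)^(-1) ≡ 5·(9x^2 + 4x + 1) ≡ x^2 + 9x + 5 (mod f). Check: (7x^2 + 3x + 8)·(x^2 + 9x + 5) = 7x^4 + 4x^2 + 10x + 7 ≡ 1 (mod x^3 + 2x^2 + 3x + 9).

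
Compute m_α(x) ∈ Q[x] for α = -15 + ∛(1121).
m_α(x) = x^3 + 45x^2 + 675x + 2254

Set β = α + 15 = ∛(1121), so β^3 = 1121. Then (α + 15)^3 - 1121 = 0, i.e. α is a root of g(x) = (x + 15)^3 - 1121 = x^3 + 45x^2 + 675x + 2254. Since g(x) = h(x + 15) where h(x) = x^3 - 1121, and h is irreducible over Q (because 1121 is not a perfect cube, so h has no rational root, and a monic cubic with no rational root is irreducible), g is also irreducible (irreducibility is preserved under the substitution x → x + 15). Hence m_α(x) = x^3 + 45x^2 + 675x + 2254.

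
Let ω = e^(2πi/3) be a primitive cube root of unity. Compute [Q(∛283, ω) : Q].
[Q(∛283, ω) : Q] = 6

[Q(∛283):Q] = 3 (min poly x^3 - 283, irreducible since 283 is not a perfect cube). [Q(ω):Q] = 2 (min poly x^2 + x + 1). Since Q(∛283) ⊂ R and ω ∉ R, we have ω ∉ Q(∛283), so x^2 + x + 1 remains irreducible over Q(∛283) and [Q(∛283, ω) : Q(∛283)] = 2. By the tower law, [Q(∛283, ω) : Q] = 3 · 2 = 6. (In fact Q(∛283, ω) is the splitting field of x^3 - 283 over Q.)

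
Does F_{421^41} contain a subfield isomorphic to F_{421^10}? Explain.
No: F_{421^10} is not a subfield of F_{421^41}

F_{p^m} embeds in F_{p^n} iff m | n. Here 10 ∤ 41 (since 41 = 4·10 + 1 with remainder 1 ≠ 0), so F_{421^10} is not a subfield of F_{421^41}. Equivalently: if it were, the tower law would give 10 = [F_{421^10}:F_421] dividing [F_{421^41}:F_421] = 41, contradiction.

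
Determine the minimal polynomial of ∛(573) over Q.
m_α(x) = x^3 - 573

α satisfies α^3 = 573, so x^3 - 573 annihilates α. By the rational root test, a rational root p/q (in lowest terms) of x^3 - 573 would satisfy p^3 = 573 q^3, forcing q = 1 and p^3 = 573; but 573 is not a perfect cube, contradiction. A monic cubic over Q with no rational root is irreducible (any nontrivial factorization would include a linear factor). Hence x^3 - 573 is the minimal polynomial of α, and in particular [Q(α):Q] = 3.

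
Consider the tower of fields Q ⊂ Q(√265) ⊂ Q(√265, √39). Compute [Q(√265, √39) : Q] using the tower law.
[Q(√265, √39) : Q] = 4

[Q(√265):Q] = 2 (min poly x^2 - 265, irreducible since 265 is squarefree > 1). For the top step, suppose √39 ∈ Q(√265), say √39 = c + d√265 with c, d ∈ Q. Squaring: 39 = c^2 + 265d^2 + 2cd√265. Since √265 ∉ Q this forces 2cd = 0. If d = 0 then √39 = c ∈ Q, contradicting 39 squarefree > 1. If c = 0 then 39 = 265d^2, so 265·39 = (265d)^2 is a perfect square in Q — but 265·39 = 10335 is not a perfect square (since 265 and 39 are distinct squarefree integers). Contradiction. Hence √39 ∉ Q(√265), so x^2 - 39 stays irreducible over Q(√265) and [Q(√265, √39) : Q(√265)] = 2. By the tower law, [Q(√265, √39) : Q] = 2 · 2 = 4.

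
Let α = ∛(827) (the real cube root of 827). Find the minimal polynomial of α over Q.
m_α(x) = x^3 - 827

α satisfies α^3 = 827, so x^3 - 827 annihilates α. By the rational root test, a rational root p/q (in lowest terms) of x^3 - 827 would satisfy p^3 = 827 q^3, forcing q = 1 and p^3 = 827; but 827 is not a perfect cube, contradiction. A monic cubic over Q with no rational root is irreducible (any nontrivial factorization would include a linear factor). Hence x^3 - 827 is the minimal polynomial of α, and in particular [Q(α):Q] = 3.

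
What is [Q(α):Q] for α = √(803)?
[Q(α):Q] = 2

[Q(α):Q] equals the degree of the minimal polynomial of α. Here α^2 = 803 and x^2 - 803 is irreducible (d = 803 is squarefree, ≠ 1, hence not a square), so deg(m_α) = 2. Thus [Q(α):Q] = 2.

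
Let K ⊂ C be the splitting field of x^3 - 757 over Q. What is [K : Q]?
[K : Q] = 6

The roots of x^3 - 757 are ∛757, ω∛757, ω^2∛757 where ω = e^(2πi/3) is a primitive cube root of unity, so K = Q(∛757, ω). Now [Q(∛757):Q] = 3 (since 757 is not a perfect cube, x^3 - 757 is irreducible) and [Q(ω):Q] = 2. Both 2 and 3 divide [K:Q], and [K:Q] ≤ 3·2 = 6, so [K:Q] = 6. (Equivalently: Q(∛757) ⊂ R but ω ∉ R, so [K : Q(∛757)] = 2.)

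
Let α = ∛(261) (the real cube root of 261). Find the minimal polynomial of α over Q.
m_α(x) = x^3 - 261

α satisfies α^3 = 261, so x^3 - 261 annihilates α. By the rational root test, a rational root p/q (in lowest terms) of x^3 - 261 would satisfy p^3 = 261 q^3, forcing q = 1 and p^3 = 261; but 261 is not a perfect cube, contradiction. A monic cubic over Q with no rational root is irreducible (any nontrivial factorization would include a linear factor). Hence x^3 - 261 is the minimal polynomial of α, and in particular [Q(α):Q] = 3.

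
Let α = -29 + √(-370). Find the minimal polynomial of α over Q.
m_α(x) = x^2 + 58x + 1211

From α + 29 = √(-370), squaring gives (α + 29)^2 = -370, i.e. α^2 + 58α + 841 = -370, so α^2 + 58α + 1211 = 0. The discriminant of x^2 + 58x + 1211 is (58)^2 - 4·(1211) = 3364 - 4844 = -1480, and 4·(-370) is not a perfect square in Q since -370 is squarefree and ≠ 1. Hence x^2 + 58x + 1211 is irreducible over Q and is the minimal polynomial of α.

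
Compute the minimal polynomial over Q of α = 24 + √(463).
m_α(x) = x^2 - 48x + 113

From α - 24 = √(463), squaring gives (α - 24)^2 = 463, i.e. α^2 - 48α + 576 = 463, so α^2 - 48α + 113 = 0. The discriminant of x^2 - 48x + 113 is (-48)^2 - 4·(113) = 2304 - 452 = 1852, and 4·(463) is not a perfect square in Q since 463 is squarefree and ≠ 1. Hence x^2 - 48x + 113 is irreducible over Q and is the minimal polynomial of α.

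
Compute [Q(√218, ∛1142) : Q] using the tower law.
[Q(√218, ∛1142) : Q] = 6

Let L = Q(√218, ∛1142). Since Q(√218) ⊂ L and [Q(√218):Q] = 2, the tower law gives 2 | [L:Q]. Likewise Q(∛1142) ⊂ L with [Q(∛1142):Q] = 3 (because 1142 is not a perfect cube), so 3 | [L:Q]. As gcd(2,3) = 1, [L:Q] is divisible by 6. Conversely L is generated over Q by √218 and ∛1142, so [L:Q] ≤ 2·3 = 6. Therefore [Q(√218, ∛1142) : Q] = 6.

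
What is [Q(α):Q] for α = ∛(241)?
[Q(α):Q] = 3

The minimal polynomial of α is x^3 - 241, irreducible over Q since 241 is not a perfect cube (so x^3 - 241 has no rational root). Hence [Q(α):Q] = deg(m_α) = 3.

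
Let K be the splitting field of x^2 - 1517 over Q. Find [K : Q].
[K : Q] = 2

f(x) = x^2 - 1517 factors as (x - √1517)(x + √1517). The splitting field is K = Q(√1517). Since 1517 is squarefree and > 1, it is not a perfect square, so x^2 - 1517 is irreducible over Q and [Q(√1517) : Q] = 2. Hence [K : Q] = 2.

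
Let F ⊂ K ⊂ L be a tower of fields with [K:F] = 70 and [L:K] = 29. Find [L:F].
[L:F] = 2030

The tower law says that for any tower of field extensions F ⊂ K ⊂ L with finite degrees, [L:F] = [L:K] · [K:F]. Here this gives [L:F] = 29 · 70 = 2030.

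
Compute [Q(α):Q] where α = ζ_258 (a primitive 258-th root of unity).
[Q(α):Q] = 84

The minimal polynomial of ζ_258 over Q is the 258-th cyclotomic polynomial Φ_258(x), which is irreducible over Q and has degree φ(258) = 84. Hence [Q(α):Q] = φ(258) = 84.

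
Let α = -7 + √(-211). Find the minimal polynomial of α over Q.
m_α(x) = x^2 + 14x + 260

From α + 7 = √(-211), squaring gives (α + 7)^2 = -211, i.e. α^2 + 14α + 49 = -211, so α^2 + 14α + 260 = 0. The discriminant of x^2 + 14x + 260 is (14)^2 - 4·(260) = 196 - 1040 = -844, and 4·(-211) is not a perfect square in Q since -211 is squarefree and ≠ 1. Hence x^2 + 14x + 260 is irreducible over Q and is the minimal polynomial of α.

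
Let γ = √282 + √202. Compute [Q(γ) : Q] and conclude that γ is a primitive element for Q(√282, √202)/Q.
[Q(γ) : Q] = 4 (equivalently, Q(γ) = Q(√282, √202))

Obviously Q(γ) ⊆ Q(√282, √202), and [Q(√282, √202):Q] = 4 (since 282, 202 are distinct squarefree integers > 1 with 56964 not a perfect square). To show equality we compute the minimal polynomial of γ. From γ = √282 + √202: γ^2 = 282 + 2√(56964) + 202 = 484 + 2√(56964), so γ^2 - 484 = 2√(56964); squaring, (γ^2 - 484)^2 = 4·56964, i.e. γ^4 - 968γ^2 + 234256 - 227856 = 0, i.e. γ^4 - 968γ^2 + 6400 = 0. So γ is a root of x^4 - 968x^2 + 6400. This polynomial is irreducible over Q: it has no rational root (each ±√282 ± √202 is irrational), and any factorization into two quadratics over Q would force √(56964) ∈ Q (pairing opposite roots) or √282, √202 ∈ Q (other pairings), all impossible. Hence [Q(γ):Q] = 4 = [Q(√282, √202):Q], so Q(γ) = Q(√282, √202).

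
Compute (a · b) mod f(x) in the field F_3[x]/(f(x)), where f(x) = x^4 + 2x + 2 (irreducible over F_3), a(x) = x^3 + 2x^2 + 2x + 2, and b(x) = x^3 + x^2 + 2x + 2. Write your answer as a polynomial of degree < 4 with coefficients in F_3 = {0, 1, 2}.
a · b ≡ 2x^3 + 2x^2 + 2x + 1 (mod f(x))

Multiply in F_3[x]: a(x)·b(x) = (x^3 + 2x^2 + 2x + 2)·(x^3 + x^2 + 2x + 2) = x^6 + x^3 + x^2 + 2x + 1. This has degree ≥ 4, so divide by f(x) over F_3: x^6 + x^3 + x^2 + 2x + 1 = (x^2)·(x^4 + 2x + 2) + (2x^3 + 2x^2 + 2x + 1). Hence a·b ≡ 2x^3 + 2x^2 + 2x + 1 (mod f). (F_3[x]/(f) is a field with 3^4 = 81 elements since f is irreducible of degree 4.)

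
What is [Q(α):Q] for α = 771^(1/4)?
[Q(α):Q] = 4

α is a root of x^4 - 771. By Eisenstein's criterion at the prime p = 3 (which divides the constant term 771 but p^2 = 9 does not, since 771 is squarefree), x^4 - 771 is irreducible over Q. Hence [Q(α):Q] = 4.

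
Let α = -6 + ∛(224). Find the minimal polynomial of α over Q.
m_α(x) = x^3 + 18x^2 + 108x - 8

Set β = α + 6 = ∛(224), so β^3 = 224. Then (α + 6)^3 - 224 = 0, i.e. α is a root of g(x) = (x + 6)^3 - 224 = x^3 + 18x^2 + 108x - 8. Since g(x) = h(x + 6) where h(x) = x^3 - 224, and h is irreducible over Q (because 224 is not a perfect cube, so h has no rational root, and a monic cubic with no rational root is irreducible), g is also irreducible (irreducibility is preserved under the substitution x → x + 6). Hence m_α(x) = x^3 + 18x^2 + 108x - 8.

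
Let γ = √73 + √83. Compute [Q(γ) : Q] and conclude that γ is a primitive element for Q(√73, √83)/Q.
[Q(γ) : Q] = 4 (equivalently, Q(γ) = Q(√73, √83))

Obviously Q(γ) ⊆ Q(√73, √83), and [Q(√73, √83):Q] = 4 (since 73, 83 are distinct squarefree integers > 1 with 6059 not a perfect square). To show equality we compute the minimal polynomial of γ. From γ = √73 + √83: γ^2 = 73 + 2√(6059) + 83 = 156 + 2√(6059), so γ^2 - 156 = 2√(6059); squaring, (γ^2 - 156)^2 = 4·6059, i.e. γ^4 - 312γ^2 + 24336 - 24236 = 0, i.e. γ^4 - 312γ^2 + 100 = 0. So γ is a root of x^4 - 312x^2 + 100. This polynomial is irreducible over Q: it has no rational root (each ±√73 ± √83 is irrational), and any factorization into two quadratics over Q would force √(6059) ∈ Q (pairing opposite roots) or √73, √83 ∈ Q (other pairings), all impossible. Hence [Q(γ):Q] = 4 = [Q(√73, √83):Q], so Q(γ) = Q(√73, √83).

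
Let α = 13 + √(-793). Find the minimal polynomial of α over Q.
m_α(x) = x^2 - 26x + 962

From α - 13 = √(-793), squaring gives (α - 13)^2 = -793, i.e. α^2 - 26α + 169 = -793, so α^2 - 26α + 962 = 0. The discriminant of x^2 - 26x + 962 is (-26)^2 - 4·(962) = 676 - 3848 = -3172, and 4·(-793) is not a perfect square in Q since -793 is squarefree and ≠ 1. Hence x^2 - 26x + 962 is irreducible over Q and is the minimal polynomial of α.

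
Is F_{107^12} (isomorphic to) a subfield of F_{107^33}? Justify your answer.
No: F_{107^12} is not a subfield of F_{107^33}

F_{p^m} embeds in F_{p^n} iff m | n. Here 12 ∤ 33 (since 33 = 2·12 + 9 with remainder 9 ≠ 0), so F_{107^12} is not a subfield of F_{107^33}. Equivalently: if it were, the tower law would give 12 = [F_{107^12}:F_107] dividing [F_{107^33}:F_107] = 33, contradiction.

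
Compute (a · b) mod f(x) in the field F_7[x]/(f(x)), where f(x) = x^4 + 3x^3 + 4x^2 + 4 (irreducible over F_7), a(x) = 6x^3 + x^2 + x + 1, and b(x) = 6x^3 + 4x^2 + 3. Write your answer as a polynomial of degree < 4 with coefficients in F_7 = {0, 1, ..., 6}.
a · b ≡ 5x^3 + 2x^2 + 2 (mod f(x))

Multiply in F_7[x]: a(x)·b(x) = (6x^3 + x^2 + x + 1)·(6x^3 + 4x^2 + 3) = x^6 + 2x^5 + 3x^4 + 3x + 3. This has degree ≥ 4, so divide by f(x) over F_7: x^6 + 2x^5 + 3x^4 + 3x + 3 = (x^2 + 6x + 2)·(x^4 + 3x^3 + 4x^2 + 4) + (5x^3 + 2x^2 + 2). Hence a·b ≡ 5x^3 + 2x^2 + 2 (mod f). (F_7[x]/(f) is a field with 7^4 = 2401 elements since f is irreducible of degree 4.)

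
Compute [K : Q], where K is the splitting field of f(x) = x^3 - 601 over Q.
[K : Q] = 6

The roots of x^3 - 601 are ∛601, ω∛601, ω^2∛601 where ω = e^(2πi/3) is a primitive cube root of unity, so K = Q(∛601, ω). Now [Q(∛601):Q] = 3 (since 601 is not a perfect cube, x^3 - 601 is irreducible) and [Q(ω):Q] = 2. Both 2 and 3 divide [K:Q], and [K:Q] ≤ 3·2 = 6, so [K:Q] = 6. (Equivalently: Q(∛601) ⊂ R but ω ∉ R, so [K : Q(∛601)] = 2.)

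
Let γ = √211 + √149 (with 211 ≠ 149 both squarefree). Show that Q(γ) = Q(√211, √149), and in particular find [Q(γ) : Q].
[Q(γ) : Q] = 4 (equivalently, Q(γ) = Q(√211, √149))

Obviously Q(γ) ⊆ Q(√211, √149), and [Q(√211, √149):Q] = 4 (since 211, 149 are distinct squarefree integers > 1 with 31439 not a perfect square). To show equality we compute the minimal polynomial of γ. From γ = √211 + √149: γ^2 = 211 + 2√(31439) + 149 = 360 + 2√(31439), so γ^2 - 360 = 2√(31439); squaring, (γ^2 - 360)^2 = 4·31439, i.e. γ^4 - 720γ^2 + 129600 - 125756 = 0, i.e. γ^4 - 720γ^2 + 3844 = 0. So γ is a root of x^4 - 720x^2 + 3844. This polynomial is irreducible over Q: it has no rational root (each ±√211 ± √149 is irrational), and any factorization into two quadratics over Q would force √(31439) ∈ Q (pairing opposite roots) or √211, √149 ∈ Q (other pairings), all impossible. Hence [Q(γ):Q] = 4 = [Q(√211, √149):Q], so Q(γ) = Q(√211, √149).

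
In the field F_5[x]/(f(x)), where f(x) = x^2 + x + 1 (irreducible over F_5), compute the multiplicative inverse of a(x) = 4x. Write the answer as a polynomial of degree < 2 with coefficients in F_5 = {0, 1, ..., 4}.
a(x)^(-1) ≡ x + 1 (mod f(x))

Since f is irreducible over F_5, F_5[x]/(f) is a field and a(x) ≠ 0 has an inverse. Apply the extended Euclidean algorithm to f(x) and a(x) in F_5[x]: f(x) = (4x + 4)·a(x) + (1). The last nonzero remainder is the constant 1 = gcd(f, a) in F_5. Back-substituting through the division chain expresses 1 = s(x)·a(x) + t(x)·f(x) with s(x) ≡ x + 1 (mod f), so a(x)^(-1) ≡ s(x) = x + 1 (mod f). Check: (4x)·(x + 1) = 4x^2 + 4x ≡ 1 (mod x^2 + x + 1).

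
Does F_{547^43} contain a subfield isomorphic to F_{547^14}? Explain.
No: F_{547^14} is not a subfield of F_{547^43}

F_{p^m} embeds in F_{p^n} iff m | n. Here 14 ∤ 43 (since 43 = 3·14 + 1 with remainder 1 ≠ 0), so F_{547^14} is not a subfield of F_{547^43}. Equivalently: if it were, the tower law would give 14 = [F_{547^14}:F_547] dividing [F_{547^43}:F_547] = 43, contradiction.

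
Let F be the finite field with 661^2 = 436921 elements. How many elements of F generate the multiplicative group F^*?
There are φ(436920) = 105600 primitive elements

F_q^* is cyclic of order q - 1 = 436920. A cyclic group of order m has exactly φ(m) generators. Here m = 436920 = 2^3 · 3 · 5 · 11 · 331, so the number of primitive elements is φ(436920) = 105600.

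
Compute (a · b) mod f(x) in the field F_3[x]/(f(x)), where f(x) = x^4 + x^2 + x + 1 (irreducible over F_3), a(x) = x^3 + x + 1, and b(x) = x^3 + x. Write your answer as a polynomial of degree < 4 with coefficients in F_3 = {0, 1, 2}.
a · b ≡ 2x^2 + 2 (mod f(x))

Multiply in F_3[x]: a(x)·b(x) = (x^3 + x + 1)·(x^3 + x) = x^6 + 2x^4 + x^3 + x^2 + x. This has degree ≥ 4, so divide by f(x) over F_3: x^6 + 2x^4 + x^3 + x^2 + x = (x^2 + 1)·(x^4 + x^2 + x + 1) + (2x^2 + 2). Hence a·b ≡ 2x^2 + 2 (mod f). (F_3[x]/(f) is a field with 3^4 = 81 elements since f is irreducible of degree 4.)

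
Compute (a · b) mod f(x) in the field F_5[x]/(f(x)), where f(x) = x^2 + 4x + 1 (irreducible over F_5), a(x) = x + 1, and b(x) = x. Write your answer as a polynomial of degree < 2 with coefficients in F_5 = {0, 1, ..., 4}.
a · b ≡ 2x + 4 (mod f(x))

Multiply in F_5[x]: a(x)·b(x) = (x + 1)·(x) = x^2 + x. This has degree ≥ 2, so divide by f(x) over F_5: x^2 + x = (1)·(x^2 + 4x + 1) + (2x + 4). Hence a·b ≡ 2x + 4 (mod f). (F_5[x]/(f) is a field with 5^2 = 25 elements since f is irreducible of degree 2.)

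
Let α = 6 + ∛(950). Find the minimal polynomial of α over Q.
m_α(x) = x^3 - 18x^2 + 108x - 1166

Set β = α - 6 = ∛(950), so β^3 = 950. Then (α - 6)^3 - 950 = 0, i.e. α is a root of g(x) = (x - 6)^3 - 950 = x^3 - 18x^2 + 108x - 1166. Since g(x) = h(x - 6) where h(x) = x^3 - 950, and h is irreducible over Q (because 950 is not a perfect cube, so h has no rational root, and a monic cubic with no rational root is irreducible), g is also irreducible (irreducibility is preserved under the substitution x → x - 6). Hence m_α(x) = x^3 - 18x^2 + 108x - 1166.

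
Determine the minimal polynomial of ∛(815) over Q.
m_α(x) = x^3 - 815

α satisfies α^3 = 815, so x^3 - 815 annihilates α. By the rational root test, a rational root p/q (in lowest terms) of x^3 - 815 would satisfy p^3 = 815 q^3, forcing q = 1 and p^3 = 815; but 815 is not a perfect cube, contradiction. A monic cubic over Q with no rational root is irreducible (any nontrivial factorization would include a linear factor). Hence x^3 - 815 is the minimal polynomial of α, and in particular [Q(α):Q] = 3.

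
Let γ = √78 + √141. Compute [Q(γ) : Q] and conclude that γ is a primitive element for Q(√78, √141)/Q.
[Q(γ) : Q] = 4 (equivalently, Q(γ) = Q(√78, √141))

Obviously Q(γ) ⊆ Q(√78, √141), and [Q(√78, √141):Q] = 4 (since 78, 141 are distinct squarefree integers > 1 with 10998 not a perfect square). To show equality we compute the minimal polynomial of γ. From γ = √78 + √141: γ^2 = 78 + 2√(10998) + 141 = 219 + 2√(10998), so γ^2 - 219 = 2√(10998); squaring, (γ^2 - 219)^2 = 4·10998, i.e. γ^4 - 438γ^2 + 47961 - 43992 = 0, i.e. γ^4 - 438γ^2 + 3969 = 0. So γ is a root of x^4 - 438x^2 + 3969. This polynomial is irreducible over Q: it has no rational root (each ±√78 ± √141 is irrational), and any factorization into two quadratics over Q would force √(10998) ∈ Q (pairing opposite roots) or √78, √141 ∈ Q (other pairings), all impossible. Hence [Q(γ):Q] = 4 = [Q(√78, √141):Q], so Q(γ) = Q(√78, √141).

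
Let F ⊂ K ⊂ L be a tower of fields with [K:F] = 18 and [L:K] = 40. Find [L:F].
[L:F] = 720

The tower law says that for any tower of field extensions F ⊂ K ⊂ L with finite degrees, [L:F] = [L:K] · [K:F]. Here this gives [L:F] = 40 · 18 = 720.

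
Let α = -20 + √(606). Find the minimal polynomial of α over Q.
m_α(x) = x^2 + 40x - 206

From α + 20 = √(606), squaring gives (α + 20)^2 = 606, i.e. α^2 + 40α + 400 = 606, so α^2 + 40α - 206 = 0. The discriminant of x^2 + 40x - 206 is (40)^2 - 4·(-206) = 1600 + 824 = 2424, and 4·(606) is not a perfect square in Q since 606 is squarefree and ≠ 1. Hence x^2 + 40x - 206 is irreducible over Q and is the minimal polynomial of α.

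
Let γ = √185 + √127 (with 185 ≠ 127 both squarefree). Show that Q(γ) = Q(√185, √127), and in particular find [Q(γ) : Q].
[Q(γ) : Q] = 4 (equivalently, Q(γ) = Q(√185, √127))

Obviously Q(γ) ⊆ Q(√185, √127), and [Q(√185, √127):Q] = 4 (since 185, 127 are distinct squarefree integers > 1 with 23495 not a perfect square). To show equality we compute the minimal polynomial of γ. From γ = √185 + √127: γ^2 = 185 + 2√(23495) + 127 = 312 + 2√(23495), so γ^2 - 312 = 2√(23495); squaring, (γ^2 - 312)^2 = 4·23495, i.e. γ^4 - 624γ^2 + 97344 - 93980 = 0, i.e. γ^4 - 624γ^2 + 3364 = 0. So γ is a root of x^4 - 624x^2 + 3364. This polynomial is irreducible over Q: it has no rational root (each ±√185 ± √127 is irrational), and any factorization into two quadratics over Q would force √(23495) ∈ Q (pairing opposite roots) or √185, √127 ∈ Q (other pairings), all impossible. Hence [Q(γ):Q] = 4 = [Q(√185, √127):Q], so Q(γ) = Q(√185, √127).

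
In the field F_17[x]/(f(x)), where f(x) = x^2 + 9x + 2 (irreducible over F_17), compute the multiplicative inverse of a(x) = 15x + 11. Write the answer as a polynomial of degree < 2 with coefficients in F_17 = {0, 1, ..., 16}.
a(x)^(-1) ≡ 9x + 3 (mod f(x))

Since f is irreducible over F_17, F_17[x]/(f) is a field and a(x) ≠ 0 has an inverse. Apply the extended Euclidean algorithm to f(x) and a(x) in F_17[x]: f(x) = (8x + 14)·a(x) + (1). The last nonzero remainder is the constant 1 = gcd(f, a) in F_17. Back-substituting through the division chain expresses 1 = s(x)·a(x) + t(x)·f(x) with s(x) ≡ 9x + 3 (mod f), so a(x)^(-1) ≡ s(x) = 9x + 3 (mod f). Check: (15x + 11)·(9x + 3) = 16x^2 + 8x + 16 ≡ 1 (mod x^2 + 9x + 2).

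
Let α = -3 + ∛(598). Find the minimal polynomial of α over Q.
m_α(x) = x^3 + 9x^2 + 27x - 571

Set β = α + 3 = ∛(598), so β^3 = 598. Then (α + 3)^3 - 598 = 0, i.e. α is a root of g(x) = (x + 3)^3 - 598 = x^3 + 9x^2 + 27x - 571. Since g(x) = h(x + 3) where h(x) = x^3 - 598, and h is irreducible over Q (because 598 is not a perfect cube, so h has no rational root, and a monic cubic with no rational root is irreducible), g is also irreducible (irreducibility is preserved under the substitution x → x + 3). Hence m_α(x) = x^3 + 9x^2 + 27x - 571.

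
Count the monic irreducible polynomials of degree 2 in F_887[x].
There are 392941 monic irreducible polynomials of degree 2 over F_887

Each element of F_{887^2} that lies in no proper subfield is a root of exactly one monic irreducible of degree 2 over F_887, and each such polynomial has 2 distinct roots in F_{887^2}. By Möbius inversion the count is N_887(2) = (1/2) Σ_{d|2} μ(2/d) · 887^d = (1/2)(μ(2)·887^1 + μ(1)·887^2) = 785882/2 = 392941.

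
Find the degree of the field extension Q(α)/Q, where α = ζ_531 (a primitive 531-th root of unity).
[Q(α):Q] = 348

The minimal polynomial of ζ_531 over Q is the 531-th cyclotomic polynomial Φ_531(x), which is irreducible over Q and has degree φ(531) = 348. Hence [Q(α):Q] = φ(531) = 348.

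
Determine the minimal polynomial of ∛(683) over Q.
m_α(x) = x^3 - 683

α satisfies α^3 = 683, so x^3 - 683 annihilates α. By the rational root test, a rational root p/q (in lowest terms) of x^3 - 683 would satisfy p^3 = 683 q^3, forcing q = 1 and p^3 = 683; but 683 is not a perfect cube, contradiction. A monic cubic over Q with no rational root is irreducible (any nontrivial factorization would include a linear factor). Hence x^3 - 683 is the minimal polynomial of α, and in particular [Q(α):Q] = 3.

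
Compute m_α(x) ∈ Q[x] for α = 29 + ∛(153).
m_α(x) = x^3 - 87x^2 + 2523x - 24542

Set β = α - 29 = ∛(153), so β^3 = 153. Then (α - 29)^3 - 153 = 0, i.e. α is a root of g(x) = (x - 29)^3 - 153 = x^3 - 87x^2 + 2523x - 24542. Since g(x) = h(x - 29) where h(x) = x^3 - 153, and h is irreducible over Q (because 153 is not a perfect cube, so h has no rational root, and a monic cubic with no rational root is irreducible), g is also irreducible (irreducibility is preserved under the substitution x → x - 29). Hence m_α(x) = x^3 - 87x^2 + 2523x - 24542.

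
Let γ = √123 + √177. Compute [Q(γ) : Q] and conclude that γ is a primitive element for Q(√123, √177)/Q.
[Q(γ) : Q] = 4 (equivalently, Q(γ) = Q(√123, √177))

Obviously Q(γ) ⊆ Q(√123, √177), and [Q(√123, √177):Q] = 4 (since 123, 177 are distinct squarefree integers > 1 with 21771 not a perfect square). To show equality we compute the minimal polynomial of γ. From γ = √123 + √177: γ^2 = 123 + 2√(21771) + 177 = 300 + 2√(21771), so γ^2 - 300 = 2√(21771); squaring, (γ^2 - 300)^2 = 4·21771, i.e. γ^4 - 600γ^2 + 90000 - 87084 = 0, i.e. γ^4 - 600γ^2 + 2916 = 0. So γ is a root of x^4 - 600x^2 + 2916. This polynomial is irreducible over Q: it has no rational root (each ±√123 ± √177 is irrational), and any factorization into two quadratics over Q would force √(21771) ∈ Q (pairing opposite roots) or √123, √177 ∈ Q (other pairings), all impossible. Hence [Q(γ):Q] = 4 = [Q(√123, √177):Q], so Q(γ) = Q(√123, √177).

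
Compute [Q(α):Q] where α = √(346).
[Q(α):Q] = 2

[Q(α):Q] equals the degree of the minimal polynomial of α. Here α^2 = 346 and x^2 - 346 is irreducible (d = 346 is squarefree, ≠ 1, hence not a square), so deg(m_α) = 2. Thus [Q(α):Q] = 2.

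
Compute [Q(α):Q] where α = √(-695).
[Q(α):Q] = 2

[Q(α):Q] equals the degree of the minimal polynomial of α. Here α^2 = -695 and x^2 + 695 is irreducible (d = -695 is squarefree, ≠ 1, hence not a square), so deg(m_α) = 2. Thus [Q(α):Q] = 2.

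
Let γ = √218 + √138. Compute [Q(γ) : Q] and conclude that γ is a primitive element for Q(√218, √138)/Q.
[Q(γ) : Q] = 4 (equivalently, Q(γ) = Q(√218, √138))

Obviously Q(γ) ⊆ Q(√218, √138), and [Q(√218, √138):Q] = 4 (since 218, 138 are distinct squarefree integers > 1 with 30084 not a perfect square). To show equality we compute the minimal polynomial of γ. From γ = √218 + √138: γ^2 = 218 + 2√(30084) + 138 = 356 + 2√(30084), so γ^2 - 356 = 2√(30084); squaring, (γ^2 - 356)^2 = 4·30084, i.e. γ^4 - 712γ^2 + 126736 - 120336 = 0, i.e. γ^4 - 712γ^2 + 6400 = 0. So γ is a root of x^4 - 712x^2 + 6400. This polynomial is irreducible over Q: it has no rational root (each ±√218 ± √138 is irrational), and any factorization into two quadratics over Q would force √(30084) ∈ Q (pairing opposite roots) or √218, √138 ∈ Q (other pairings), all impossible. Hence [Q(γ):Q] = 4 = [Q(√218, √138):Q], so Q(γ) = Q(√218, √138).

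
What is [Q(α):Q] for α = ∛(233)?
[Q(α):Q] = 3

The minimal polynomial of α is x^3 - 233, irreducible over Q since 233 is not a perfect cube (so x^3 - 233 has no rational root). Hence [Q(α):Q] = deg(m_α) = 3.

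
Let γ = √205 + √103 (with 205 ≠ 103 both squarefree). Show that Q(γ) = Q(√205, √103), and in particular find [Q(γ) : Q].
[Q(γ) : Q] = 4 (equivalently, Q(γ) = Q(√205, √103))

Obviously Q(γ) ⊆ Q(√205, √103), and [Q(√205, √103):Q] = 4 (since 205, 103 are distinct squarefree integers > 1 with 21115 not a perfect square). To show equality we compute the minimal polynomial of γ. From γ = √205 + √103: γ^2 = 205 + 2√(21115) + 103 = 308 + 2√(21115), so γ^2 - 308 = 2√(21115); squaring, (γ^2 - 308)^2 = 4·21115, i.e. γ^4 - 616γ^2 + 94864 - 84460 = 0, i.e. γ^4 - 616γ^2 + 10404 = 0. So γ is a root of x^4 - 616x^2 + 10404. This polynomial is irreducible over Q: it has no rational root (each ±√205 ± √103 is irrational), and any factorization into two quadratics over Q would force √(21115) ∈ Q (pairing opposite roots) or √205, √103 ∈ Q (other pairings), all impossible. Hence [Q(γ):Q] = 4 = [Q(√205, √103):Q], so Q(γ) = Q(√205, √103).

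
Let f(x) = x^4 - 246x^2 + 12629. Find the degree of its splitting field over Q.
[K : Q] = 4

Solving the quadratic in x^2: x^2 = (246 ± √(246^2 - 4·12629))/2 = (246 ± √10000)/2 = (246 ± 100)/2, giving x^2 = 173 or x^2 = 73. So f(x) = (x^2 - 173)(x^2 - 73) and the roots of f are ±√173, ±√73. Hence the splitting field is K = Q(√173, √73). Since 173 and 73 are distinct squarefree integers > 1, their product 12629 is not a perfect square, so √73 ∉ Q(√173). By the tower law [K:Q] = [Q(√173,√73):Q(√173)] · [Q(√173):Q] = 2 · 2 = 4.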